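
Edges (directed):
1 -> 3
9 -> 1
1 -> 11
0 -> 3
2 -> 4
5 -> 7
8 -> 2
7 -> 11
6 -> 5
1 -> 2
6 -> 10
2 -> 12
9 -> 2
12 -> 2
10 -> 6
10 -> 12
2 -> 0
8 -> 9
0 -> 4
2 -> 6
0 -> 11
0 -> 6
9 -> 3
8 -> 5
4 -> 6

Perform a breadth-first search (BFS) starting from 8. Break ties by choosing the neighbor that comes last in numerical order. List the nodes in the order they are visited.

Visit 8; enqueue 9, 5, 2 → queue [9, 5, 2]
Visit 9; enqueue 3, 1 → queue [5, 2, 3, 1]
Visit 5; enqueue 7 → queue [2, 3, 1, 7]
Visit 2; enqueue 12, 6, 4, 0 → queue [3, 1, 7, 12, 6, 4, 0]
Visit 3 → queue [1, 7, 12, 6, 4, 0]
Visit 1; enqueue 11 → queue [7, 12, 6, 4, 0, 11]
Visit 7 → queue [12, 6, 4, 0, 11]
Visit 12 → queue [6, 4, 0, 11]
Visit 6; enqueue 10 → queue [4, 0, 11, 10]
Visit 4 → queue [0, 11, 10]
Visit 0 → queue [11, 10]
Visit 11 → queue [10]
Visit 10 → queue []

8 → 9 → 5 → 2 → 3 → 1 → 7 → 12 → 6 → 4 → 0 → 11 → 10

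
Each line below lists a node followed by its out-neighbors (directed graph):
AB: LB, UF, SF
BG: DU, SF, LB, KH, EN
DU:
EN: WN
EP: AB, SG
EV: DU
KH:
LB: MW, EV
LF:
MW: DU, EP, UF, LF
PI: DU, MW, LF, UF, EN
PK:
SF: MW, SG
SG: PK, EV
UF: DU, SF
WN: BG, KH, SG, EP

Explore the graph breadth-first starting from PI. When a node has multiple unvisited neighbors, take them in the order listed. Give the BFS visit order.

Visit PI; enqueue DU, MW, LF, UF, EN → queue [DU, MW, LF, UF, EN]
Visit DU → queue [MW, LF, UF, EN]
Visit MW; enqueue EP → queue [LF, UF, EN, EP]
Visit LF → queue [UF, EN, EP]
Visit UF; enqueue SF → queue [EN, EP, SF]
Visit EN; enqueue WN → queue [EP, SF, WN]
Visit EP; enqueue AB, SG → queue [SF, WN, AB, SG]
Visit SF → queue [WN, AB, SG]
Visit WN; enqueue BG, KH → queue [AB, SG, BG, KH]
Visit AB; enqueue LB → queue [SG, BG, KH, LB]
Visit SG; enqueue PK, EV → queue [BG, KH, LB, PK, EV]
Visit BG → queue [KH, LB, PK, EV]
Visit KH → queue [LB, PK, EV]
Visit LB → queue [PK, EV]
Visit PK → queue [EV]
Visit EV → queue []

PI DU MW LF UF EN EP SF WN AB SG BG KH LB PK EV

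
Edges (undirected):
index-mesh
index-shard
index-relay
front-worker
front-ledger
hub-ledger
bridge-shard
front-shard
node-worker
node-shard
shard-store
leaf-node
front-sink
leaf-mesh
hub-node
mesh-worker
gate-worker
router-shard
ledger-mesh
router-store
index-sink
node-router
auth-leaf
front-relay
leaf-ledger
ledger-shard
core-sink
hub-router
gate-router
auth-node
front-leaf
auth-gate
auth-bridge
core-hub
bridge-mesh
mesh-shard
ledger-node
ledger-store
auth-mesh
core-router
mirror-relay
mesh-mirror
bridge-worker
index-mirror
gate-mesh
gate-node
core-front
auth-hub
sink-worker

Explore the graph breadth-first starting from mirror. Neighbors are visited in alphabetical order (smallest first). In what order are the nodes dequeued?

mirror, index, mesh, relay, shard, sink, auth, bridge, gate, leaf, ledger, worker, front, node, router, store, core, hub

Visit mirror; enqueue index, mesh, relay → queue [index, mesh, relay]
Visit index; enqueue shard, sink → queue [mesh, relay, shard, sink]
Visit mesh; enqueue auth, bridge, gate, leaf, ledger, worker → queue [relay, shard, sink, auth, bridge, gate, leaf, ledger, worker]
Visit relay; enqueue front → queue [shard, sink, auth, bridge, gate, leaf, ledger, worker, front]
Visit shard; enqueue node, router, store → queue [sink, auth, bridge, gate, leaf, ledger, worker, front, node, router, store]
Visit sink; enqueue core → queue [auth, bridge, gate, leaf, ledger, worker, front, node, router, store, core]
Visit auth; enqueue hub → queue [bridge, gate, leaf, ledger, worker, front, node, router, store, core, hub]
Visit bridge → queue [gate, leaf, ledger, worker, front, node, router, store, core, hub]
Visit gate → queue [leaf, ledger, worker, front, node, router, store, core, hub]
Visit leaf → queue [ledger, worker, front, node, router, store, core, hub]
Visit ledger → queue [worker, front, node, router, store, core, hub]
Visit worker → queue [front, node, router, store, core, hub]
Visit front → queue [node, router, store, core, hub]
Visit node → queue [router, store, core, hub]
Visit router → queue [store, core, hub]
Visit store → queue [core, hub]
Visit core → queue [hub]
Visit hub → queue []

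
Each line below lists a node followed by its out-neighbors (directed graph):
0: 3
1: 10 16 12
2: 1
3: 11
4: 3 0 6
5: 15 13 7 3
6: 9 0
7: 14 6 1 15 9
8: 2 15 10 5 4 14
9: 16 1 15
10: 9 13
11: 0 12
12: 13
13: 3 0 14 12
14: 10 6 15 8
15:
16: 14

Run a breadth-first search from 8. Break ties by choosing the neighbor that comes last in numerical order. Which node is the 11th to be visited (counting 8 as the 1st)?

Visit 8; enqueue 15, 14, 10, 5, 4, 2 → queue [15, 14, 10, 5, 4, 2]
Visit 15 → queue [14, 10, 5, 4, 2]
Visit 14; enqueue 6 → queue [10, 5, 4, 2, 6]
Visit 10; enqueue 13, 9 → queue [5, 4, 2, 6, 13, 9]
Visit 5; enqueue 7, 3 → queue [4, 2, 6, 13, 9, 7, 3]
Visit 4; enqueue 0 → queue [2, 6, 13, 9, 7, 3, 0]
Visit 2; enqueue 1 → queue [6, 13, 9, 7, 3, 0, 1]
Visit 6 → queue [13, 9, 7, 3, 0, 1]
Visit 13; enqueue 12 → queue [9, 7, 3, 0, 1, 12]
Visit 9; enqueue 16 → queue [7, 3, 0, 1, 12, 16]
Visit 7 → queue [3, 0, 1, 12, 16]
Visit 3; enqueue 11 → queue [0, 1, 12, 16, 11]
Visit 0 → queue [1, 12, 16, 11]
Visit 1 → queue [12, 16, 11]
Visit 12 → queue [16, 11]
Visit 16 → queue [11]
Visit 11 → queue []

Visit order: 8, 15, 14, 10, 5, 4, 2, 6, 13, 9, 7, 3, 0, 1, 12, 16, 11

7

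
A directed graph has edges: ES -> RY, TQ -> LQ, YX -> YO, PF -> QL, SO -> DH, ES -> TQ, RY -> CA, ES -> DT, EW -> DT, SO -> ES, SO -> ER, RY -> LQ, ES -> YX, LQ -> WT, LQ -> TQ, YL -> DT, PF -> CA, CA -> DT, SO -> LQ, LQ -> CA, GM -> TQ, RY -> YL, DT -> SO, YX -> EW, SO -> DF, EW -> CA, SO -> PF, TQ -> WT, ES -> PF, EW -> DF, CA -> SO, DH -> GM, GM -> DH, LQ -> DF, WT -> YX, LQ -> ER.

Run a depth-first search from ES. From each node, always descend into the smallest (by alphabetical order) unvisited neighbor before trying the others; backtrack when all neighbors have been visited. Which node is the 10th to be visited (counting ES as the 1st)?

Visit ES
ES → DT
DT → SO
SO → DF
SO → DH
DH → GM
GM → TQ
TQ → LQ
LQ → CA
LQ → ER
LQ → WT
WT → YX
YX → EW
YX → YO
SO → PF
PF → QL
ES → RY
RY → YL

Visit order: ES, DT, SO, DF, DH, GM, TQ, LQ, CA, ER, WT, YX, EW, YO, PF, QL, RY, YL

ER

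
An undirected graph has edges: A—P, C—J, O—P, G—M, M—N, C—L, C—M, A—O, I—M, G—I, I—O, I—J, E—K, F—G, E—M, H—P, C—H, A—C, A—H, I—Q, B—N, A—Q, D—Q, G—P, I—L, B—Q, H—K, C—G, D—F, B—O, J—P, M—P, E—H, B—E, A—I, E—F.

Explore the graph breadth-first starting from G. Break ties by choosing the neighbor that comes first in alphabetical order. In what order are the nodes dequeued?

G, C, F, I, M, P, A, H, J, L, D, E, O, Q, N, K, B

Visit G; enqueue C, F, I, M, P → queue [C, F, I, M, P]
Visit C; enqueue A, H, J, L → queue [F, I, M, P, A, H, J, L]
Visit F; enqueue D, E → queue [I, M, P, A, H, J, L, D, E]
Visit I; enqueue O, Q → queue [M, P, A, H, J, L, D, E, O, Q]
Visit M; enqueue N → queue [P, A, H, J, L, D, E, O, Q, N]
Visit P → queue [A, H, J, L, D, E, O, Q, N]
Visit A → queue [H, J, L, D, E, O, Q, N]
Visit H; enqueue K → queue [J, L, D, E, O, Q, N, K]
Visit J → queue [L, D, E, O, Q, N, K]
Visit L → queue [D, E, O, Q, N, K]
Visit D → queue [E, O, Q, N, K]
Visit E; enqueue B → queue [O, Q, N, K, B]
Visit O → queue [Q, N, K, B]
Visit Q → queue [N, K, B]
Visit N → queue [K, B]
Visit K → queue [B]
Visit B → queue []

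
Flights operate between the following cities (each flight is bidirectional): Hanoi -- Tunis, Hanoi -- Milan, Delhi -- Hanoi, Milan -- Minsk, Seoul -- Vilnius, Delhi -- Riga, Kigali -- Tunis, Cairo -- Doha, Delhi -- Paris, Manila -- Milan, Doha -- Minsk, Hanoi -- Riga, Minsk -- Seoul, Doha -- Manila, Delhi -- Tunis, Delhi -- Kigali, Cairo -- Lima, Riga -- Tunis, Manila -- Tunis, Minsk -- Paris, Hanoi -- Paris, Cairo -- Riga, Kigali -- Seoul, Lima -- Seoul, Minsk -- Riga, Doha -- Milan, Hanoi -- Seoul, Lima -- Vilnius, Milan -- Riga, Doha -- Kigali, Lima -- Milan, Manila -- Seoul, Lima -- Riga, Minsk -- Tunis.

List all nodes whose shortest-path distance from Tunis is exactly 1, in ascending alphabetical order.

Level 0: Tunis
Level 1: Delhi, Hanoi, Kigali, Manila, Minsk, Riga
Level 2: Cairo, Doha, Lima, Milan, Paris, Seoul
Level 3: Vilnius

Delhi, Hanoi, Kigali, Manila, Minsk, Riga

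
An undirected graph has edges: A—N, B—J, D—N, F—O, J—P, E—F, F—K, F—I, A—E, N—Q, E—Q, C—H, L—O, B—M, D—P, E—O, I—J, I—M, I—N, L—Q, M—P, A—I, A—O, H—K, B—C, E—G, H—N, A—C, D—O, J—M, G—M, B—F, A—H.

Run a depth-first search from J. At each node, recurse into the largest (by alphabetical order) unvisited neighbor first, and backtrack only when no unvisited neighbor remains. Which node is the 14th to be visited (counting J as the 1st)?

A

Visit J
J → P
P → M
M → I
I → N
N → Q
Q → L
L → O
O → F
F → K
K → H
H → C
C → B
C → A
A → E
E → G
O → D

Visit order: J, P, M, I, N, Q, L, O, F, K, H, C, B, A, E, G, D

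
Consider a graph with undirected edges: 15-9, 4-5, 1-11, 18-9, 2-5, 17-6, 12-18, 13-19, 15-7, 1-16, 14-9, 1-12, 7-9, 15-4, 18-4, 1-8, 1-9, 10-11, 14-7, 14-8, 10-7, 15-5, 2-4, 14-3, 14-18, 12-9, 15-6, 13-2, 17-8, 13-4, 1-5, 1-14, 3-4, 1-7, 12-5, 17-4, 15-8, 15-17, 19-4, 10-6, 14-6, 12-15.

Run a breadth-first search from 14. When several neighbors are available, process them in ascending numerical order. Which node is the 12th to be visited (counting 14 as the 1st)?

Visit 14; enqueue 1, 3, 6, 7, 8, 9, 18 → queue [1, 3, 6, 7, 8, 9, 18]
Visit 1; enqueue 5, 11, 12, 16 → queue [3, 6, 7, 8, 9, 18, 5, 11, 12, 16]
Visit 3; enqueue 4 → queue [6, 7, 8, 9, 18, 5, 11, 12, 16, 4]
Visit 6; enqueue 10, 15, 17 → queue [7, 8, 9, 18, 5, 11, 12, 16, 4, 10, 15, 17]
Visit 7 → queue [8, 9, 18, 5, 11, 12, 16, 4, 10, 15, 17]
Visit 8 → queue [9, 18, 5, 11, 12, 16, 4, 10, 15, 17]
Visit 9 → queue [18, 5, 11, 12, 16, 4, 10, 15, 17]
Visit 18 → queue [5, 11, 12, 16, 4, 10, 15, 17]
Visit 5; enqueue 2 → queue [11, 12, 16, 4, 10, 15, 17, 2]
Visit 11 → queue [12, 16, 4, 10, 15, 17, 2]
Visit 12 → queue [16, 4, 10, 15, 17, 2]
Visit 16 → queue [4, 10, 15, 17, 2]
Visit 4; enqueue 13, 19 → queue [10, 15, 17, 2, 13, 19]
Visit 10 → queue [15, 17, 2, 13, 19]
Visit 15 → queue [17, 2, 13, 19]
Visit 17 → queue [2, 13, 19]
Visit 2 → queue [13, 19]
Visit 13 → queue [19]
Visit 19 → queue []

Visit order: 14, 1, 3, 6, 7, 8, 9, 18, 5, 11, 12, 16, 4, 10, 15, 17, 2, 13, 19

16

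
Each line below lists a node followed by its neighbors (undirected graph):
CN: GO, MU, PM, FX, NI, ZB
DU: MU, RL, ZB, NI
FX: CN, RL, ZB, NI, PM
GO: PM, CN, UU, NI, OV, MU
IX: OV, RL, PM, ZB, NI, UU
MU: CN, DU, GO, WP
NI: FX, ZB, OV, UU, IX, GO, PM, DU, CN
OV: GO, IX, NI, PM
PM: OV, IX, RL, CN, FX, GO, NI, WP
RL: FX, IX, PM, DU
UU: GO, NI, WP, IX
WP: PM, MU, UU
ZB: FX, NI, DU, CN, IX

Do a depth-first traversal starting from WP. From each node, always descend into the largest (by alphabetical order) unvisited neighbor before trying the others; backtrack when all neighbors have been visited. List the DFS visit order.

Visit WP
WP → UU
UU → NI
NI → ZB
ZB → IX
IX → RL
RL → PM
PM → OV
OV → GO
GO → MU
MU → DU
MU → CN
CN → FX

WP UU NI ZB IX RL PM OV GO MU DU CN FX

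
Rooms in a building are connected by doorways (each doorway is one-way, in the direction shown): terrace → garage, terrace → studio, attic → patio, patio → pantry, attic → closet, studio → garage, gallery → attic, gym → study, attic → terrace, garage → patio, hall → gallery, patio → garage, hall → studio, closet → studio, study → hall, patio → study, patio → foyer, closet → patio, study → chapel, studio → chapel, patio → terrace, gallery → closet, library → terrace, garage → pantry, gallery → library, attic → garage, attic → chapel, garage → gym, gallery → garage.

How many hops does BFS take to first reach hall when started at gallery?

4

Level 0: gallery
Level 1: attic, closet, garage, library
Level 2: chapel, gym, pantry, patio, studio, terrace
Level 3: foyer, study
Level 4: hall
hall first appears at level 4.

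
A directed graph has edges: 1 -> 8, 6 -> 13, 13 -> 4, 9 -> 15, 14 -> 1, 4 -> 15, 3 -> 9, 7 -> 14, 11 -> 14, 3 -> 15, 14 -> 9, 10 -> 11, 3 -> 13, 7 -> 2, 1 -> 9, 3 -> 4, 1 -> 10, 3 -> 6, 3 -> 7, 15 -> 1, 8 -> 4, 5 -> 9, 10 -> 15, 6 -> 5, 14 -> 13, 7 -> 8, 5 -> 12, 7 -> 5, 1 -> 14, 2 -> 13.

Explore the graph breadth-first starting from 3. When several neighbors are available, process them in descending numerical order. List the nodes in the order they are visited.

Visit 3; enqueue 15, 13, 9, 7, 6, 4 → queue [15, 13, 9, 7, 6, 4]
Visit 15; enqueue 1 → queue [13, 9, 7, 6, 4, 1]
Visit 13 → queue [9, 7, 6, 4, 1]
Visit 9 → queue [7, 6, 4, 1]
Visit 7; enqueue 14, 8, 5, 2 → queue [6, 4, 1, 14, 8, 5, 2]
Visit 6 → queue [4, 1, 14, 8, 5, 2]
Visit 4 → queue [1, 14, 8, 5, 2]
Visit 1; enqueue 10 → queue [14, 8, 5, 2, 10]
Visit 14 → queue [8, 5, 2, 10]
Visit 8 → queue [5, 2, 10]
Visit 5; enqueue 12 → queue [2, 10, 12]
Visit 2 → queue [10, 12]
Visit 10; enqueue 11 → queue [12, 11]
Visit 12 → queue [11]
Visit 11 → queue []

3, 15, 13, 9, 7, 6, 4, 1, 14, 8, 5, 2, 10, 12, 11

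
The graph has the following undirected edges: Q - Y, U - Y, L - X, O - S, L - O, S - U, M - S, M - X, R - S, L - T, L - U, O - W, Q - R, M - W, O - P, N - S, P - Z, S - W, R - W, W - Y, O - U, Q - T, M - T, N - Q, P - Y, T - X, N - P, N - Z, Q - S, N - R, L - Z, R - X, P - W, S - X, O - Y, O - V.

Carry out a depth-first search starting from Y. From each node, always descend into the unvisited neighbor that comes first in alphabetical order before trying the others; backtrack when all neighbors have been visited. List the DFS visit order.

Visit Y
Y → O
O → L
L → T
T → M
M → S
S → N
N → P
P → W
W → R
R → Q
R → X
P → Z
S → U
O → V

Y O L T M S N P W R Q X Z U V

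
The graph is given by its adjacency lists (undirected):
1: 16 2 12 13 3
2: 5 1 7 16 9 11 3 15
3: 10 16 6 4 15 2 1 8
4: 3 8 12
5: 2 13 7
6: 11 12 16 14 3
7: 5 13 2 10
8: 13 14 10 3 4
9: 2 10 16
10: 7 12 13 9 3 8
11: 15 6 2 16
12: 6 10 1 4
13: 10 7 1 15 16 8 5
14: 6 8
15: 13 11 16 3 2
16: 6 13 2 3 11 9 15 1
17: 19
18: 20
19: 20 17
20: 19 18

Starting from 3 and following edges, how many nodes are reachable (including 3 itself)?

BFS from 3 visits: 3, 10, 16, 6, 4, 15, 2, 1, 8, 7, 12, 13, 9, 11, 14, 5
Reachable nodes: 16 of 20 total.

16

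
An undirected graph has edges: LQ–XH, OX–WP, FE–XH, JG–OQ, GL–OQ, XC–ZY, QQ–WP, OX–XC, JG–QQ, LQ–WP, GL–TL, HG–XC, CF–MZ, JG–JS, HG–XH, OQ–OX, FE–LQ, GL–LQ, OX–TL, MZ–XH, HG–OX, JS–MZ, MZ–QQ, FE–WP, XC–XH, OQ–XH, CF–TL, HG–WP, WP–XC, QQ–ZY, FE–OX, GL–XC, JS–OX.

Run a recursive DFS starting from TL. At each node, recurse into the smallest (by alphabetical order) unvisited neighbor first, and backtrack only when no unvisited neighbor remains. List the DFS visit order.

Visit TL
TL → CF
CF → MZ
MZ → JS
JS → JG
JG → OQ
OQ → GL
GL → LQ
LQ → FE
FE → OX
OX → HG
HG → WP
WP → QQ
QQ → ZY
ZY → XC
XC → XH

TL, CF, MZ, JS, JG, OQ, GL, LQ, FE, OX, HG, WP, QQ, ZY, XC, XH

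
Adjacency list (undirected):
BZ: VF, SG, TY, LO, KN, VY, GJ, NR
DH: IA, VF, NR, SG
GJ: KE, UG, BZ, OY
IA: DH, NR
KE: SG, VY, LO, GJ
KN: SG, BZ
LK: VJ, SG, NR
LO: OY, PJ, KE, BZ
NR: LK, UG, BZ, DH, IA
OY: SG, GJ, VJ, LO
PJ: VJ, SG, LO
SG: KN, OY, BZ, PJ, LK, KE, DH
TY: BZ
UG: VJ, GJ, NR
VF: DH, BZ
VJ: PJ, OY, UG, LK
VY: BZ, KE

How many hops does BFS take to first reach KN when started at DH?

Level 0: DH
Level 1: IA, NR, SG, VF
Level 2: BZ, KE, KN, LK, OY, PJ, UG
Level 3: GJ, LO, TY, VJ, VY
KN first appears at level 2.

2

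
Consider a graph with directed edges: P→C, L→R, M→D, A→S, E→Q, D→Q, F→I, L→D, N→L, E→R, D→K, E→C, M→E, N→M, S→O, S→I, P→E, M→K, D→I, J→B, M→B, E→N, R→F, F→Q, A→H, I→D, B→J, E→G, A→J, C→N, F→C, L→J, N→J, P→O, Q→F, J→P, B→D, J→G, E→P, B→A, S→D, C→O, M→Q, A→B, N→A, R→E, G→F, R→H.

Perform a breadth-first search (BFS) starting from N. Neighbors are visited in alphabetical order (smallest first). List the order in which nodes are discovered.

N → A → J → L → M → B → H → S → G → P → D → R → E → K → Q → I → O → F → C

Visit N; enqueue A, J, L, M → queue [A, J, L, M]
Visit A; enqueue B, H, S → queue [J, L, M, B, H, S]
Visit J; enqueue G, P → queue [L, M, B, H, S, G, P]
Visit L; enqueue D, R → queue [M, B, H, S, G, P, D, R]
Visit M; enqueue E, K, Q → queue [B, H, S, G, P, D, R, E, K, Q]
Visit B → queue [H, S, G, P, D, R, E, K, Q]
Visit H → queue [S, G, P, D, R, E, K, Q]
Visit S; enqueue I, O → queue [G, P, D, R, E, K, Q, I, O]
Visit G; enqueue F → queue [P, D, R, E, K, Q, I, O, F]
Visit P; enqueue C → queue [D, R, E, K, Q, I, O, F, C]
Visit D → queue [R, E, K, Q, I, O, F, C]
Visit R → queue [E, K, Q, I, O, F, C]
Visit E → queue [K, Q, I, O, F, C]
Visit K → queue [Q, I, O, F, C]
Visit Q → queue [I, O, F, C]
Visit I → queue [O, F, C]
Visit O → queue [F, C]
Visit F → queue [C]
Visit C → queue []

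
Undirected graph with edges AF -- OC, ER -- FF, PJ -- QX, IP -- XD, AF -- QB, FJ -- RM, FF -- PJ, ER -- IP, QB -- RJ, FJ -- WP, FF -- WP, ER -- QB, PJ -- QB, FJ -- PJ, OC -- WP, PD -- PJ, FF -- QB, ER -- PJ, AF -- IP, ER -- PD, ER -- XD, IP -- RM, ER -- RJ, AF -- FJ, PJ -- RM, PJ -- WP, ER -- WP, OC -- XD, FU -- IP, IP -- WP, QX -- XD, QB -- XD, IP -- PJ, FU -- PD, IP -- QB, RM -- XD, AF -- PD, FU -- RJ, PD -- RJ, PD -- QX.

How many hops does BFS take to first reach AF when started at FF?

Level 0: FF
Level 1: ER, PJ, QB, WP
Level 2: AF, FJ, IP, OC, PD, QX, RJ, RM, XD
Level 3: FU
AF first appears at level 2.

2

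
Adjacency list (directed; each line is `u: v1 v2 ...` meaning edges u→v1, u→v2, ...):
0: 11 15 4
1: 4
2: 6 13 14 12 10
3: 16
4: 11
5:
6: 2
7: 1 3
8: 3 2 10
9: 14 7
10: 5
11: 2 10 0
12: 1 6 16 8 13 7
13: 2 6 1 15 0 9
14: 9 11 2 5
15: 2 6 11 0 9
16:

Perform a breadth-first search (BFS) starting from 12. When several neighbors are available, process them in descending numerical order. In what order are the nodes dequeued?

12 16 13 8 7 6 1 15 9 2 0 10 3 4 11 14 5

Visit 12; enqueue 16, 13, 8, 7, 6, 1 → queue [16, 13, 8, 7, 6, 1]
Visit 16 → queue [13, 8, 7, 6, 1]
Visit 13; enqueue 15, 9, 2, 0 → queue [8, 7, 6, 1, 15, 9, 2, 0]
Visit 8; enqueue 10, 3 → queue [7, 6, 1, 15, 9, 2, 0, 10, 3]
Visit 7 → queue [6, 1, 15, 9, 2, 0, 10, 3]
Visit 6 → queue [1, 15, 9, 2, 0, 10, 3]
Visit 1; enqueue 4 → queue [15, 9, 2, 0, 10, 3, 4]
Visit 15; enqueue 11 → queue [9, 2, 0, 10, 3, 4, 11]
Visit 9; enqueue 14 → queue [2, 0, 10, 3, 4, 11, 14]
Visit 2 → queue [0, 10, 3, 4, 11, 14]
Visit 0 → queue [10, 3, 4, 11, 14]
Visit 10; enqueue 5 → queue [3, 4, 11, 14, 5]
Visit 3 → queue [4, 11, 14, 5]
Visit 4 → queue [11, 14, 5]
Visit 11 → queue [14, 5]
Visit 14 → queue [5]
Visit 5 → queue []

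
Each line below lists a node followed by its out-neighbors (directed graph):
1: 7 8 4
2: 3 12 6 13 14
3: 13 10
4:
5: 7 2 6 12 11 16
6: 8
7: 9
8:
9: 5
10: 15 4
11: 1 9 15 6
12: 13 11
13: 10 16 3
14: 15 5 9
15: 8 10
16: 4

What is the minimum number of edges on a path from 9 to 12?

2

Level 0: 9
Level 1: 5
Level 2: 2, 6, 7, 11, 12, 16
Level 3: 1, 3, 4, 8, 13, 14, 15
Level 4: 10
12 first appears at level 2.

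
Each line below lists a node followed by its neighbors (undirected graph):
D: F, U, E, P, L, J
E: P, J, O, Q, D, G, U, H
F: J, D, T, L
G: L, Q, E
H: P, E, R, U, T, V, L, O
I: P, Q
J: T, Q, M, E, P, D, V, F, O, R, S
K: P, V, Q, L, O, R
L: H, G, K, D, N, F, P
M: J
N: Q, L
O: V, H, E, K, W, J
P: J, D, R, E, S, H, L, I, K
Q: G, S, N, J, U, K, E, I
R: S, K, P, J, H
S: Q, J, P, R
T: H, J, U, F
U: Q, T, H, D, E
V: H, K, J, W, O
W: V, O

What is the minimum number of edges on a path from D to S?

Level 0: D
Level 1: E, F, J, L, P, U
Level 2: G, H, I, K, M, N, O, Q, R, S, T, V
Level 3: W
S first appears at level 2.

2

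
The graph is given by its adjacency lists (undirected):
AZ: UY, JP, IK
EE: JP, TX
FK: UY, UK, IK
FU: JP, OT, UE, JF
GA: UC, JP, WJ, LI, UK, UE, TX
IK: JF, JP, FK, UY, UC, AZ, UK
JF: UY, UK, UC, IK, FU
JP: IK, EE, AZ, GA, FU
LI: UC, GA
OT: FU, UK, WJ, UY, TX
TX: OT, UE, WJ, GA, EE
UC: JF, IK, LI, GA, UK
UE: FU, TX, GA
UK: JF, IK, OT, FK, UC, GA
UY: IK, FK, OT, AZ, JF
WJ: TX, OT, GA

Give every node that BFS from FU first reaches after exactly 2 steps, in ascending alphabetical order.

AZ, EE, GA, IK, TX, UC, UK, UY, WJ

Level 0: FU
Level 1: JF, JP, OT, UE
Level 2: AZ, EE, GA, IK, TX, UC, UK, UY, WJ
Level 3: FK, LI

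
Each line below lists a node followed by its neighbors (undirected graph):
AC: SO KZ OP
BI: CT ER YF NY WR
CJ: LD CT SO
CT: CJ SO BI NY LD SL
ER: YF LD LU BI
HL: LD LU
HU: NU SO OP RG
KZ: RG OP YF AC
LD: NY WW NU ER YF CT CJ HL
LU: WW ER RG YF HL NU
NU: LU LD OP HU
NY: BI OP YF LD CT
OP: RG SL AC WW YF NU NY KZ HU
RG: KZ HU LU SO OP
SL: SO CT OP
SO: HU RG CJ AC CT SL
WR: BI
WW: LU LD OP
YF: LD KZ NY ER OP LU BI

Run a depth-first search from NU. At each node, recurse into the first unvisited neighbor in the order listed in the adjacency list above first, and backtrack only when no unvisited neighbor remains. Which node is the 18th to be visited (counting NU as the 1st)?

Visit NU
NU → LU
LU → WW
WW → LD
LD → NY
NY → BI
BI → CT
CT → CJ
CJ → SO
SO → HU
HU → OP
OP → RG
RG → KZ
KZ → YF
YF → ER
KZ → AC
OP → SL
BI → WR
LD → HL

Visit order: NU, LU, WW, LD, NY, BI, CT, CJ, SO, HU, OP, RG, KZ, YF, ER, AC, SL, WR, HL

WR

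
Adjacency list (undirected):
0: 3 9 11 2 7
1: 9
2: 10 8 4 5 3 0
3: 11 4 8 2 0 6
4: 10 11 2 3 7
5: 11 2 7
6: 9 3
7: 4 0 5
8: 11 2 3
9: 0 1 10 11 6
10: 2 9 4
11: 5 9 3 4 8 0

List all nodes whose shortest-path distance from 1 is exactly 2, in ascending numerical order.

0, 6, 10, 11

Level 0: 1
Level 1: 9
Level 2: 0, 6, 10, 11
Level 3: 2, 3, 4, 5, 7, 8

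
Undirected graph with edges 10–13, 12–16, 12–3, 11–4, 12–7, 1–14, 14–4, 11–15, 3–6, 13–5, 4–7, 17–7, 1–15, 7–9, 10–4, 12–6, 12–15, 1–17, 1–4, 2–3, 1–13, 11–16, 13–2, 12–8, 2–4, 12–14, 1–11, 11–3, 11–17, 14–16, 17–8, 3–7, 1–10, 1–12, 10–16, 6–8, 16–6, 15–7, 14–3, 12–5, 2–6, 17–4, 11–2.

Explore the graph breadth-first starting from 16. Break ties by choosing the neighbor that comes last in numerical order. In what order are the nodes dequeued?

16, 14, 12, 11, 10, 6, 4, 3, 1, 15, 8, 7, 5, 17, 2, 13, 9

Visit 16; enqueue 14, 12, 11, 10, 6 → queue [14, 12, 11, 10, 6]
Visit 14; enqueue 4, 3, 1 → queue [12, 11, 10, 6, 4, 3, 1]
Visit 12; enqueue 15, 8, 7, 5 → queue [11, 10, 6, 4, 3, 1, 15, 8, 7, 5]
Visit 11; enqueue 17, 2 → queue [10, 6, 4, 3, 1, 15, 8, 7, 5, 17, 2]
Visit 10; enqueue 13 → queue [6, 4, 3, 1, 15, 8, 7, 5, 17, 2, 13]
Visit 6 → queue [4, 3, 1, 15, 8, 7, 5, 17, 2, 13]
Visit 4 → queue [3, 1, 15, 8, 7, 5, 17, 2, 13]
Visit 3 → queue [1, 15, 8, 7, 5, 17, 2, 13]
Visit 1 → queue [15, 8, 7, 5, 17, 2, 13]
Visit 15 → queue [8, 7, 5, 17, 2, 13]
Visit 8 → queue [7, 5, 17, 2, 13]
Visit 7; enqueue 9 → queue [5, 17, 2, 13, 9]
Visit 5 → queue [17, 2, 13, 9]
Visit 17 → queue [2, 13, 9]
Visit 2 → queue [13, 9]
Visit 13 → queue [9]
Visit 9 → queue []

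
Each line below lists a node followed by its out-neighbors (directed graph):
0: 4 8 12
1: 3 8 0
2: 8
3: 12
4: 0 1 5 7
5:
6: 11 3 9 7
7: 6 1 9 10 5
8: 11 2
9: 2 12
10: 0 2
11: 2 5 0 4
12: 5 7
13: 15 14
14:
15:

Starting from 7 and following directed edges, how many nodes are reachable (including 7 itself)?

BFS from 7 visits: 7, 1, 5, 6, 9, 10, 0, 3, 8, 11, 2, 12, 4
Reachable nodes: 13 of 16 total.

13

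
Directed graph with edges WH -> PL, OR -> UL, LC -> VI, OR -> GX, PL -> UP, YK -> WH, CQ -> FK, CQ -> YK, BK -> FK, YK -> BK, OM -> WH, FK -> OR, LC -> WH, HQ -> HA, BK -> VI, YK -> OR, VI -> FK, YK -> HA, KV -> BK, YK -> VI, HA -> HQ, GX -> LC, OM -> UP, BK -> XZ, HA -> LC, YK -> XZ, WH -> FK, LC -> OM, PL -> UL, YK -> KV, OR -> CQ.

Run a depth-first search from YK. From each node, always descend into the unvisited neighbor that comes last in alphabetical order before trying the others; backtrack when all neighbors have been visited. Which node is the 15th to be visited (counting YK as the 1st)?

Visit YK
YK → XZ
YK → WH
WH → PL
PL → UP
PL → UL
WH → FK
FK → OR
OR → GX
GX → LC
LC → VI
LC → OM
OR → CQ
YK → KV
KV → BK
YK → HA
HA → HQ

Visit order: YK, XZ, WH, PL, UP, UL, FK, OR, GX, LC, VI, OM, CQ, KV, BK, HA, HQ

BK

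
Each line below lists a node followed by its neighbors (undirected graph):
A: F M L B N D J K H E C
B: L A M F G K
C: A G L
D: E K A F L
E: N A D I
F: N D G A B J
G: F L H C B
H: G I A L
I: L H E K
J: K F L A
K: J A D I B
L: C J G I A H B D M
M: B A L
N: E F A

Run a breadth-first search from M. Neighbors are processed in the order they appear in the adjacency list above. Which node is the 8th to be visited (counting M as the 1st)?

Visit M; enqueue B, A, L → queue [B, A, L]
Visit B; enqueue F, G, K → queue [A, L, F, G, K]
Visit A; enqueue N, D, J, H, E, C → queue [L, F, G, K, N, D, J, H, E, C]
Visit L; enqueue I → queue [F, G, K, N, D, J, H, E, C, I]
Visit F → queue [G, K, N, D, J, H, E, C, I]
Visit G → queue [K, N, D, J, H, E, C, I]
Visit K → queue [N, D, J, H, E, C, I]
Visit N → queue [D, J, H, E, C, I]
Visit D → queue [J, H, E, C, I]
Visit J → queue [H, E, C, I]
Visit H → queue [E, C, I]
Visit E → queue [C, I]
Visit C → queue [I]
Visit I → queue []

Visit order: M, B, A, L, F, G, K, N, D, J, H, E, C, I

N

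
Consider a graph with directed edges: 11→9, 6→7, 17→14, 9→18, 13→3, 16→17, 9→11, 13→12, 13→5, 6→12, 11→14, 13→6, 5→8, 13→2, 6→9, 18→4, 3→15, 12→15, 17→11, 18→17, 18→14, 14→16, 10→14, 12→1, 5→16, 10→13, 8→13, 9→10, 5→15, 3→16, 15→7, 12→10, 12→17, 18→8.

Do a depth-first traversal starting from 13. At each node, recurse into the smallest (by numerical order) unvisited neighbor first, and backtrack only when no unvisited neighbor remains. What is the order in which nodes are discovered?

13 → 2 → 3 → 15 → 7 → 16 → 17 → 11 → 9 → 10 → 14 → 18 → 4 → 8 → 5 → 6 → 12 → 1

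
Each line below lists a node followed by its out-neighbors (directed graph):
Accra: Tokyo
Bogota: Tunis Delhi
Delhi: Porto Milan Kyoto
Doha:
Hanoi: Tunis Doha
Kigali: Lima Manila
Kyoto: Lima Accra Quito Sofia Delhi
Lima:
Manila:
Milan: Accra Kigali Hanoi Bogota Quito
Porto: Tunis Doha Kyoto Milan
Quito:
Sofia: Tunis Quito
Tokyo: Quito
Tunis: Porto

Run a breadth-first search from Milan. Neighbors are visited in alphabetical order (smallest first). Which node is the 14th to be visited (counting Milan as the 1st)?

Porto

Visit Milan; enqueue Accra, Bogota, Hanoi, Kigali, Quito → queue [Accra, Bogota, Hanoi, Kigali, Quito]
Visit Accra; enqueue Tokyo → queue [Bogota, Hanoi, Kigali, Quito, Tokyo]
Visit Bogota; enqueue Delhi, Tunis → queue [Hanoi, Kigali, Quito, Tokyo, Delhi, Tunis]
Visit Hanoi; enqueue Doha → queue [Kigali, Quito, Tokyo, Delhi, Tunis, Doha]
Visit Kigali; enqueue Lima, Manila → queue [Quito, Tokyo, Delhi, Tunis, Doha, Lima, Manila]
Visit Quito → queue [Tokyo, Delhi, Tunis, Doha, Lima, Manila]
Visit Tokyo → queue [Delhi, Tunis, Doha, Lima, Manila]
Visit Delhi; enqueue Kyoto, Porto → queue [Tunis, Doha, Lima, Manila, Kyoto, Porto]
Visit Tunis → queue [Doha, Lima, Manila, Kyoto, Porto]
Visit Doha → queue [Lima, Manila, Kyoto, Porto]
Visit Lima → queue [Manila, Kyoto, Porto]
Visit Manila → queue [Kyoto, Porto]
Visit Kyoto; enqueue Sofia → queue [Porto, Sofia]
Visit Porto → queue [Sofia]
Visit Sofia → queue []

Visit order: Milan, Accra, Bogota, Hanoi, Kigali, Quito, Tokyo, Delhi, Tunis, Doha, Lima, Manila, Kyoto, Porto, Sofia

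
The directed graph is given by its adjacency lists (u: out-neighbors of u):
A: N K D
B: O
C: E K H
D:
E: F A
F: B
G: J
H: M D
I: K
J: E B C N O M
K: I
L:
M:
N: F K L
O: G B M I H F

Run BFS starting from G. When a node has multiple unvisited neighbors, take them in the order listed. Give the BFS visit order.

Visit G; enqueue J → queue [J]
Visit J; enqueue E, B, C, N, O, M → queue [E, B, C, N, O, M]
Visit E; enqueue F, A → queue [B, C, N, O, M, F, A]
Visit B → queue [C, N, O, M, F, A]
Visit C; enqueue K, H → queue [N, O, M, F, A, K, H]
Visit N; enqueue L → queue [O, M, F, A, K, H, L]
Visit O; enqueue I → queue [M, F, A, K, H, L, I]
Visit M → queue [F, A, K, H, L, I]
Visit F → queue [A, K, H, L, I]
Visit A; enqueue D → queue [K, H, L, I, D]
Visit K → queue [H, L, I, D]
Visit H → queue [L, I, D]
Visit L → queue [I, D]
Visit I → queue [D]
Visit D → queue []

G, J, E, B, C, N, O, M, F, A, K, H, L, I, D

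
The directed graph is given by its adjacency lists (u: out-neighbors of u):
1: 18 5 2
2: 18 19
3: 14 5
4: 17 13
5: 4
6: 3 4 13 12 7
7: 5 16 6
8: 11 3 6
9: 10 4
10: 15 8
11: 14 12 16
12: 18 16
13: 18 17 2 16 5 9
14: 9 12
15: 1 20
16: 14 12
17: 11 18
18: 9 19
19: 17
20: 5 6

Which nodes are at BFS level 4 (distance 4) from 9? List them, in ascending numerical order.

Level 0: 9
Level 1: 4, 10
Level 2: 8, 13, 15, 17
Level 3: 1, 2, 3, 5, 6, 11, 16, 18, 20
Level 4: 7, 12, 14, 19

7, 12, 14, 19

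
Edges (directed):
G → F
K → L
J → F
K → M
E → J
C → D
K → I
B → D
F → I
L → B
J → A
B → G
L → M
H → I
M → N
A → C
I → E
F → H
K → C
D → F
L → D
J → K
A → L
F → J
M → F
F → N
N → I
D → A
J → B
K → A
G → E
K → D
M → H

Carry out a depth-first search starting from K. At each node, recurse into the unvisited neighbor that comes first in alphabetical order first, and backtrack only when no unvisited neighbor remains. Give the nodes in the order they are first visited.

K, A, C, D, F, H, I, E, J, B, G, N, L, M

Visit K
K → A
A → C
C → D
D → F
F → H
H → I
I → E
E → J
J → B
B → G
F → N
A → L
L → M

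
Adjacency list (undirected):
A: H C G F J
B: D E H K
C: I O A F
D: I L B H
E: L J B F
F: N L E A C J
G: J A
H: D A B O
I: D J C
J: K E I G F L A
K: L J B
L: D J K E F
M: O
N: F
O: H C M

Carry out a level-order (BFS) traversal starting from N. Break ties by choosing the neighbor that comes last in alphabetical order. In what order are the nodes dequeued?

Visit N; enqueue F → queue [F]
Visit F; enqueue L, J, E, C, A → queue [L, J, E, C, A]
Visit L; enqueue K, D → queue [J, E, C, A, K, D]
Visit J; enqueue I, G → queue [E, C, A, K, D, I, G]
Visit E; enqueue B → queue [C, A, K, D, I, G, B]
Visit C; enqueue O → queue [A, K, D, I, G, B, O]
Visit A; enqueue H → queue [K, D, I, G, B, O, H]
Visit K → queue [D, I, G, B, O, H]
Visit D → queue [I, G, B, O, H]
Visit I → queue [G, B, O, H]
Visit G → queue [B, O, H]
Visit B → queue [O, H]
Visit O; enqueue M → queue [H, M]
Visit H → queue [M]
Visit M → queue []

N, F, L, J, E, C, A, K, D, I, G, B, O, H, M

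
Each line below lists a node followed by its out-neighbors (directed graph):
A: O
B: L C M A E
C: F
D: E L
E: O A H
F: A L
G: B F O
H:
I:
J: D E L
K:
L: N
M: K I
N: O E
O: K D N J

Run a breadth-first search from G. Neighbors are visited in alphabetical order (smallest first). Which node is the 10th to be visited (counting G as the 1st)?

D

Visit G; enqueue B, F, O → queue [B, F, O]
Visit B; enqueue A, C, E, L, M → queue [F, O, A, C, E, L, M]
Visit F → queue [O, A, C, E, L, M]
Visit O; enqueue D, J, K, N → queue [A, C, E, L, M, D, J, K, N]
Visit A → queue [C, E, L, M, D, J, K, N]
Visit C → queue [E, L, M, D, J, K, N]
Visit E; enqueue H → queue [L, M, D, J, K, N, H]
Visit L → queue [M, D, J, K, N, H]
Visit M; enqueue I → queue [D, J, K, N, H, I]
Visit D → queue [J, K, N, H, I]
Visit J → queue [K, N, H, I]
Visit K → queue [N, H, I]
Visit N → queue [H, I]
Visit H → queue [I]
Visit I → queue []

Visit order: G, B, F, O, A, C, E, L, M, D, J, K, N, H, I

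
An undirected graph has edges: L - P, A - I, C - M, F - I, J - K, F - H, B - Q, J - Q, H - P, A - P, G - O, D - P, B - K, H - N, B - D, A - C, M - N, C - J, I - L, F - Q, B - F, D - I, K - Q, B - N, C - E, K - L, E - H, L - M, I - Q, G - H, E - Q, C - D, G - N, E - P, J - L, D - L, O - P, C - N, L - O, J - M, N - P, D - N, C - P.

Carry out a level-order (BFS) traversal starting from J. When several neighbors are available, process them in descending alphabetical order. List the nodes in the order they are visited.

Visit J; enqueue Q, M, L, K, C → queue [Q, M, L, K, C]
Visit Q; enqueue I, F, E, B → queue [M, L, K, C, I, F, E, B]
Visit M; enqueue N → queue [L, K, C, I, F, E, B, N]
Visit L; enqueue P, O, D → queue [K, C, I, F, E, B, N, P, O, D]
Visit K → queue [C, I, F, E, B, N, P, O, D]
Visit C; enqueue A → queue [I, F, E, B, N, P, O, D, A]
Visit I → queue [F, E, B, N, P, O, D, A]
Visit F; enqueue H → queue [E, B, N, P, O, D, A, H]
Visit E → queue [B, N, P, O, D, A, H]
Visit B → queue [N, P, O, D, A, H]
Visit N; enqueue G → queue [P, O, D, A, H, G]
Visit P → queue [O, D, A, H, G]
Visit O → queue [D, A, H, G]
Visit D → queue [A, H, G]
Visit A → queue [H, G]
Visit H → queue [G]
Visit G → queue []

J → Q → M → L → K → C → I → F → E → B → N → P → O → D → A → H → G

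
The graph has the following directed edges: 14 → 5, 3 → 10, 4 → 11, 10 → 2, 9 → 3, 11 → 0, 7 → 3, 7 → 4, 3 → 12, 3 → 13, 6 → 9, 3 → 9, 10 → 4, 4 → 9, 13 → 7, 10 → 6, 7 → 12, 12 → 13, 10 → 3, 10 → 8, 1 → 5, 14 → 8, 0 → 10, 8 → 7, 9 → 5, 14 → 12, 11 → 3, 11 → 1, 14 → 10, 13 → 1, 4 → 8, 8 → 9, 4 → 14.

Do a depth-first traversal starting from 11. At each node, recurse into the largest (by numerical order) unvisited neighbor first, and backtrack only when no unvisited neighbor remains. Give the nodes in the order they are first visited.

Visit 11
11 → 3
3 → 13
13 → 7
7 → 12
7 → 4
4 → 14
14 → 10
10 → 8
8 → 9
9 → 5
10 → 6
10 → 2
13 → 1
11 → 0

11, 3, 13, 7, 12, 4, 14, 10, 8, 9, 5, 6, 2, 1, 0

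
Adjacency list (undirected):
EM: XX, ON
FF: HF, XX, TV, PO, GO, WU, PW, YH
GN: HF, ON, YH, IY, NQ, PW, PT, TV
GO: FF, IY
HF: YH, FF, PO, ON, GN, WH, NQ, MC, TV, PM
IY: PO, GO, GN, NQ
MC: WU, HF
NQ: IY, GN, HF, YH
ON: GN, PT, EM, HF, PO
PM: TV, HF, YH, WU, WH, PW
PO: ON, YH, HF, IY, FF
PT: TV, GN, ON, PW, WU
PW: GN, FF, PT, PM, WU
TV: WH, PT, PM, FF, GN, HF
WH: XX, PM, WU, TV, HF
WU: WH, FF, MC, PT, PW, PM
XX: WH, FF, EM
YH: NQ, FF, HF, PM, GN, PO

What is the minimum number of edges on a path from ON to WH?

2

Level 0: ON
Level 1: EM, GN, HF, PO, PT
Level 2: FF, IY, MC, NQ, PM, PW, TV, WH, WU, XX, YH
Level 3: GO
WH first appears at level 2.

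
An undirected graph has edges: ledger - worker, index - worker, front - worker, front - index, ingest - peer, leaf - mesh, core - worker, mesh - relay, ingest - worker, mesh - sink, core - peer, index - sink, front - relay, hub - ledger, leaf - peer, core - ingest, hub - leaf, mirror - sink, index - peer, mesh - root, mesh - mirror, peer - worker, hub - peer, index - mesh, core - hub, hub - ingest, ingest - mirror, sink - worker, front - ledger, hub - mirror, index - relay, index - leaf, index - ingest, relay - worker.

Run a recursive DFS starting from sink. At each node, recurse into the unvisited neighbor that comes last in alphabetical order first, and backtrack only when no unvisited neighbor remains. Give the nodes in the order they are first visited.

sink, worker, relay, mesh, root, mirror, ingest, peer, leaf, index, front, ledger, hub, core

Visit sink
sink → worker
worker → relay
relay → mesh
mesh → root
mesh → mirror
mirror → ingest
ingest → peer
peer → leaf
leaf → index
index → front
front → ledger
ledger → hub
hub → core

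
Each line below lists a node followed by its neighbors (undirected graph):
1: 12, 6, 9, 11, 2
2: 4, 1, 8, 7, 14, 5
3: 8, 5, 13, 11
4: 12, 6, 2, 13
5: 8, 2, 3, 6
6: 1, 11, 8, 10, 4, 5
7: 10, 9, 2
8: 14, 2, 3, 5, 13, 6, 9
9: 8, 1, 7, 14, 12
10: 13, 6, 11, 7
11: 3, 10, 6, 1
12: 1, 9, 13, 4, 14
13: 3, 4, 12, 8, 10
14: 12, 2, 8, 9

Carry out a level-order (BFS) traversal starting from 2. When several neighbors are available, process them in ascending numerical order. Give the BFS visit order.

2 → 1 → 4 → 5 → 7 → 8 → 14 → 6 → 9 → 11 → 12 → 13 → 3 → 10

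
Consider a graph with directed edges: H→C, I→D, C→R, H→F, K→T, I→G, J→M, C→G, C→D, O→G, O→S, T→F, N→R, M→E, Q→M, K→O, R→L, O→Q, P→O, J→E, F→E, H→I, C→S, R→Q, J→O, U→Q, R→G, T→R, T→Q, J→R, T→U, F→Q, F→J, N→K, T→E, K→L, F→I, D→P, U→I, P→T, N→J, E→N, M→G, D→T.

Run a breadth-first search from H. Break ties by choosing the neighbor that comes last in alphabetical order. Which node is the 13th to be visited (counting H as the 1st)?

Visit H; enqueue I, F, C → queue [I, F, C]
Visit I; enqueue G, D → queue [F, C, G, D]
Visit F; enqueue Q, J, E → queue [C, G, D, Q, J, E]
Visit C; enqueue S, R → queue [G, D, Q, J, E, S, R]
Visit G → queue [D, Q, J, E, S, R]
Visit D; enqueue T, P → queue [Q, J, E, S, R, T, P]
Visit Q; enqueue M → queue [J, E, S, R, T, P, M]
Visit J; enqueue O → queue [E, S, R, T, P, M, O]
Visit E; enqueue N → queue [S, R, T, P, M, O, N]
Visit S → queue [R, T, P, M, O, N]
Visit R; enqueue L → queue [T, P, M, O, N, L]
Visit T; enqueue U → queue [P, M, O, N, L, U]
Visit P → queue [M, O, N, L, U]
Visit M → queue [O, N, L, U]
Visit O → queue [N, L, U]
Visit N; enqueue K → queue [L, U, K]
Visit L → queue [U, K]
Visit U → queue [K]
Visit K → queue []

Visit order: H, I, F, C, G, D, Q, J, E, S, R, T, P, M, O, N, L, U, K

P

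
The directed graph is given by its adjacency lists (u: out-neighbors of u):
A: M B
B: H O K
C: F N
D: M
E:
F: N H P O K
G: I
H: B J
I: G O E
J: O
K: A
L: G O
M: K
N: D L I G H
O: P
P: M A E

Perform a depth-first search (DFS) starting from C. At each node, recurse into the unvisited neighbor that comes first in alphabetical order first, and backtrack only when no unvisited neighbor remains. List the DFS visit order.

Visit C
C → F
F → H
H → B
B → K
K → A
A → M
B → O
O → P
P → E
H → J
F → N
N → D
N → G
G → I
N → L

C -> F -> H -> B -> K -> A -> M -> O -> P -> E -> J -> N -> D -> G -> I -> L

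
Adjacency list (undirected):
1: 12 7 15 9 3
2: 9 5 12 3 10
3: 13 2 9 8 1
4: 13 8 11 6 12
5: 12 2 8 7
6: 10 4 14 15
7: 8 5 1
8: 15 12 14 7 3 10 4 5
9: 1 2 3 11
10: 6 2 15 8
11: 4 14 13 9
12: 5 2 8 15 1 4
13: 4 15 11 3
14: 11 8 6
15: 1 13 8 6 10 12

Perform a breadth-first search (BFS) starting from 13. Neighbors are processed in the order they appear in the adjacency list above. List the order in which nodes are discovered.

13, 4, 15, 11, 3, 8, 6, 12, 1, 10, 14, 9, 2, 7, 5

Visit 13; enqueue 4, 15, 11, 3 → queue [4, 15, 11, 3]
Visit 4; enqueue 8, 6, 12 → queue [15, 11, 3, 8, 6, 12]
Visit 15; enqueue 1, 10 → queue [11, 3, 8, 6, 12, 1, 10]
Visit 11; enqueue 14, 9 → queue [3, 8, 6, 12, 1, 10, 14, 9]
Visit 3; enqueue 2 → queue [8, 6, 12, 1, 10, 14, 9, 2]
Visit 8; enqueue 7, 5 → queue [6, 12, 1, 10, 14, 9, 2, 7, 5]
Visit 6 → queue [12, 1, 10, 14, 9, 2, 7, 5]
Visit 12 → queue [1, 10, 14, 9, 2, 7, 5]
Visit 1 → queue [10, 14, 9, 2, 7, 5]
Visit 10 → queue [14, 9, 2, 7, 5]
Visit 14 → queue [9, 2, 7, 5]
Visit 9 → queue [2, 7, 5]
Visit 2 → queue [7, 5]
Visit 7 → queue [5]
Visit 5 → queue []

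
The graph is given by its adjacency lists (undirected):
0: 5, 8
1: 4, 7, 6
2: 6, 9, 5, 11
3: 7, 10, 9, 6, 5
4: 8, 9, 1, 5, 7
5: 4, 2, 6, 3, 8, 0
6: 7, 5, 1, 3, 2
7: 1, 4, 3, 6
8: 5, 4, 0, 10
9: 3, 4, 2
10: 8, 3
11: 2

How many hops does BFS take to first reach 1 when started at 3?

2

Level 0: 3
Level 1: 5, 6, 7, 9, 10
Level 2: 0, 1, 2, 4, 8
Level 3: 11
1 first appears at level 2.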